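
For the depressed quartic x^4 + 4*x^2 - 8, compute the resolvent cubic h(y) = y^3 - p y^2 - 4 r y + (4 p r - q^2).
h(y) = y^3 - 4*y^2 + 32*y - 128

Identify coefficients: p = 4, q = 0, r = -8.
Plug into h(y) = y^3 - p y^2 - 4 r y + (4 p r - q^2):
  h(y) = y^3 - (4) y^2 - 4*(-8) y + (4*(4)*(-8) - (0)^2)
       = y^3 + (-4) y^2 + (32) y + (-128).
Simplifying: h(y) = y^3 - 4*y^2 + 32*y - 128.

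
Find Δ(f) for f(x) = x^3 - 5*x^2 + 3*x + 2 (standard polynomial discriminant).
Δ = 469

For x^3 + a x^2 + b x + c the discriminant is Δ = 18 a b c - 4 a^3 c + a^2 b^2 - 4 b^3 - 27 c^2.
Plug a = -5, b = 3, c = 2:
  18*(-5)*(3)*(2) - 4*(-5)^3*(2) + (-5)^2*(3)^2 - 4*(3)^3 - 27*(2)^2
  = -540 + (1000) + 225 + (-108) + (-108)
  = 469.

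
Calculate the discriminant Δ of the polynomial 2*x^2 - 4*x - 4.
Δ = 48

For a quadratic a x^2 + b x + c the discriminant is Δ = b^2 - 4ac = (-4)^2 - 4*(2)*(-4) = 16 - (-32) = 48.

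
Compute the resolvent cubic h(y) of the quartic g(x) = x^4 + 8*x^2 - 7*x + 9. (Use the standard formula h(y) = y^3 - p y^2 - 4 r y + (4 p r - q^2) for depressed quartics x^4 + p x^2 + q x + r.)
h(y) = y^3 - 8*y^2 - 36*y + 239

Identify coefficients: p = 8, q = -7, r = 9.
Plug into h(y) = y^3 - p y^2 - 4 r y + (4 p r - q^2):
  h(y) = y^3 - (8) y^2 - 4*(9) y + (4*(8)*(9) - (-7)^2)
       = y^3 + (-8) y^2 + (-36) y + (239).
Simplifying: h(y) = y^3 - 8*y^2 - 36*y + 239.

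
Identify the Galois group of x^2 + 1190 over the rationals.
Gal(K/Q) = Z/2Z (cyclic of order 2)

x^2 + 1190 is irreducible over Q since -1190 is not a rational square. The splitting field Q(sqrt(-1190)) has degree 2 over Q, and its unique nontrivial automorphism is sqrt(-1190) ↦ -sqrt(-1190). Hence Gal(Q(sqrt(-1190))/Q) = Z/2Z.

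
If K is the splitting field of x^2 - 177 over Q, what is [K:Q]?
[K:Q] = 2

The polynomial x^2 - 177 is irreducible over Q since 177 is not a perfect square. Its splitting field is Q(sqrt(177)), which has degree 2 over Q.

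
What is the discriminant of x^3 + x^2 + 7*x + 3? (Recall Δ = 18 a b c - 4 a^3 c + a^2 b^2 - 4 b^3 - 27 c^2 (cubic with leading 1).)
Δ = -1200

For x^3 + a x^2 + b x + c the discriminant is Δ = 18 a b c - 4 a^3 c + a^2 b^2 - 4 b^3 - 27 c^2.
Plug a = 1, b = 7, c = 3:
  18*(1)*(7)*(3) - 4*(1)^3*(3) + (1)^2*(7)^2 - 4*(7)^3 - 27*(3)^2
  = 378 + (-12) + 49 + (-1372) + (-243)
  = -1200.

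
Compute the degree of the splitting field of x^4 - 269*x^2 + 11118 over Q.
[K:Q] = 4

f factors as (x^2 - 218)(x^2 - 51); the splitting field is K = Q(sqrt(218), sqrt(51)). Since 218, 51, and 11118 are all non-squares in Q, the three subfields Q(sqrt(218)), Q(sqrt(51)), Q(sqrt(11118)) are distinct degree-2 extensions, so [K:Q] = 4 (Klein four Galois group).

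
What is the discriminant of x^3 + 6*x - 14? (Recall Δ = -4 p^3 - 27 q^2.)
Δ = -6156

For a depressed cubic x^3 + p x + q the discriminant is Δ = -4 p^3 - 27 q^2 = -4*(6)^3 - 27*(-14)^2 = -864 - 5292 = -6156.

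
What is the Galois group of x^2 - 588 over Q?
Gal(K/Q) = Z/2Z (cyclic of order 2)

x^2 - 588 is irreducible over Q since 588 is not a rational square. The splitting field Q(sqrt(588)) has degree 2 over Q, and its unique nontrivial automorphism is sqrt(588) ↦ -sqrt(588). Hence Gal(Q(sqrt(588))/Q) = Z/2Z.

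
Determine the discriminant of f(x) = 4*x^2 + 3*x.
Δ = 9

For a quadratic a x^2 + b x + c the discriminant is Δ = b^2 - 4ac = (3)^2 - 4*(4)*(0) = 9 - (0) = 9.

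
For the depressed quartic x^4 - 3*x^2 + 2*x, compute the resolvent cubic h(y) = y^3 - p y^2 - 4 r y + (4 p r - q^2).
h(y) = y^3 + 3*y^2 - 4

Identify coefficients: p = -3, q = 2, r = 0.
Plug into h(y) = y^3 - p y^2 - 4 r y + (4 p r - q^2):
  h(y) = y^3 - (-3) y^2 - 4*(0) y + (4*(-3)*(0) - (2)^2)
       = y^3 + (3) y^2 + (0) y + (-4).
Simplifying: h(y) = y^3 + 3*y^2 - 4.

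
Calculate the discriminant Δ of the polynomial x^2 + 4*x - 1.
Δ = 20

For a quadratic a x^2 + b x + c the discriminant is Δ = b^2 - 4ac = (4)^2 - 4*(1)*(-1) = 16 - (-4) = 20.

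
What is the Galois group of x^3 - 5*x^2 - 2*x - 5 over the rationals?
Gal(K/Q) = S_3 (symmetric group of order 6)

Compute the discriminant of x^3 + (-5)*x^2 + (-2)*x + (-5): Δ = -3943. Since Δ is not a rational square, the Galois group is not contained in A_3; it must be the full S_3 (irreducibility of the cubic rules out anything smaller).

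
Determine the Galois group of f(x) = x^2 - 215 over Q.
Gal(K/Q) = Z/2Z (cyclic of order 2)

x^2 - 215 is irreducible over Q since 215 is not a rational square. The splitting field Q(sqrt(215)) has degree 2 over Q, and its unique nontrivial automorphism is sqrt(215) ↦ -sqrt(215). Hence Gal(Q(sqrt(215))/Q) = Z/2Z.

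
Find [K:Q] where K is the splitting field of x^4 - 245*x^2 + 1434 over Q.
[K:Q] = 4

f factors as (x^2 - 6)(x^2 - 239); the splitting field is K = Q(sqrt(6), sqrt(239)). Since 6, 239, and 1434 are all non-squares in Q, the three subfields Q(sqrt(6)), Q(sqrt(239)), Q(sqrt(1434)) are distinct degree-2 extensions, so [K:Q] = 4 (Klein four Galois group).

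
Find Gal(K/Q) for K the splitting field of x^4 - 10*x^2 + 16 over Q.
Gal(K/Q) = Z/2Z (cyclic of order 2)

f factors as (x^2 - 2)(x^2 - 8), so the splitting field is K = Q(sqrt(2), sqrt(8)). The squarefree part of 2 is 2 and the squarefree part of 8 is also 2, so sqrt(2) and sqrt(8) are both rational multiples of sqrt(2). Hence Q(sqrt(2)) = Q(sqrt(8)) = Q(sqrt(2)), and the splitting field collapses to a single degree-2 extension with Galois group Z/2Z.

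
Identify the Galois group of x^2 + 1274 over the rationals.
Gal(K/Q) = Z/2Z (cyclic of order 2)

x^2 + 1274 is irreducible over Q since -1274 is not a rational square. The splitting field Q(sqrt(-1274)) has degree 2 over Q, and its unique nontrivial automorphism is sqrt(-1274) ↦ -sqrt(-1274). Hence Gal(Q(sqrt(-1274))/Q) = Z/2Z.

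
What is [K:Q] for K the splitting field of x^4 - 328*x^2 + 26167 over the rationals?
[K:Q] = 4

f factors as (x^2 - 191)(x^2 - 137); the splitting field is K = Q(sqrt(191), sqrt(137)). Since 191, 137, and 26167 are all non-squares in Q, the three subfields Q(sqrt(191)), Q(sqrt(137)), Q(sqrt(26167)) are distinct degree-2 extensions, so [K:Q] = 4 (Klein four Galois group).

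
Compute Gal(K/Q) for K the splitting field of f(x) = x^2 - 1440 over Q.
Gal(K/Q) = Z/2Z (cyclic of order 2)

x^2 - 1440 is irreducible over Q since 1440 is not a rational square. The splitting field Q(sqrt(1440)) has degree 2 over Q, and its unique nontrivial automorphism is sqrt(1440) ↦ -sqrt(1440). Hence Gal(Q(sqrt(1440))/Q) = Z/2Z.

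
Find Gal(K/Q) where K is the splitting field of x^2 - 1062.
Gal(K/Q) = Z/2Z (cyclic of order 2)

x^2 - 1062 is irreducible over Q since 1062 is not a rational square. The splitting field Q(sqrt(1062)) has degree 2 over Q, and its unique nontrivial automorphism is sqrt(1062) ↦ -sqrt(1062). Hence Gal(Q(sqrt(1062))/Q) = Z/2Z.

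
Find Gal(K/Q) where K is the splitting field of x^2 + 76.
Gal(K/Q) = Z/2Z (cyclic of order 2)

x^2 + 76 is irreducible over Q since -76 is not a rational square. The splitting field Q(sqrt(-76)) has degree 2 over Q, and its unique nontrivial automorphism is sqrt(-76) ↦ -sqrt(-76). Hence Gal(Q(sqrt(-76))/Q) = Z/2Z.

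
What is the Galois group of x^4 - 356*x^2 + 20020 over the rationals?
Gal(K/Q) = V_4 (Klein four-group, Z/2Z × Z/2Z)

f factors as (x^2 - 70)(x^2 - 286), so the splitting field is K = Q(sqrt(70), sqrt(286)). The elements 70, 286, 20020 are all non-squares in Q, so sqrt(70) and sqrt(286) generate independent quadratic extensions. Thus [K:Q] = 4 and Gal(K/Q) is generated by the two order-2 automorphisms sqrt(70) ↦ -sqrt(70) and sqrt(286) ↦ -sqrt(286), giving V_4.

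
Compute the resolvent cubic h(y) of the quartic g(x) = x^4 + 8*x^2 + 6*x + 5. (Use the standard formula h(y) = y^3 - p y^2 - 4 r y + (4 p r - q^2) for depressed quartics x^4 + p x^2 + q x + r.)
h(y) = y^3 - 8*y^2 - 20*y + 124

Identify coefficients: p = 8, q = 6, r = 5.
Plug into h(y) = y^3 - p y^2 - 4 r y + (4 p r - q^2):
  h(y) = y^3 - (8) y^2 - 4*(5) y + (4*(8)*(5) - (6)^2)
       = y^3 + (-8) y^2 + (-20) y + (124).
Simplifying: h(y) = y^3 - 8*y^2 - 20*y + 124.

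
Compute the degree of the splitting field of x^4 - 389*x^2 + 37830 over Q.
[K:Q] = 4

f factors as (x^2 - 194)(x^2 - 195); the splitting field is K = Q(sqrt(194), sqrt(195)). Since 194, 195, and 37830 are all non-squares in Q, the three subfields Q(sqrt(194)), Q(sqrt(195)), Q(sqrt(37830)) are distinct degree-2 extensions, so [K:Q] = 4 (Klein four Galois group).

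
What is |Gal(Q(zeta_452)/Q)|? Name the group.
|Gal(Q(zeta_452)/Q)| = phi(452) = 224; group ≅ (Z/452Z)^* ≅ Z/2Z × Z/112Z

The n-th cyclotomic polynomial Φ_452(x) is the minimal polynomial of zeta_452 over Q and has degree phi(452) = 224. So Q(zeta_452) is a degree-224 Galois extension with Galois group (Z/452Z)^*. By CRT, (Z/452Z)^* ≅ (Z/4Z)^* × (Z/113Z)^*. Each prime-power unit group is (Z/4Z)^* ≅ Z/2Z; (Z/113Z)^* ≅ Z/112Z. Hence Gal(Q(zeta_452)/Q) ≅ Z/2Z × Z/112Z.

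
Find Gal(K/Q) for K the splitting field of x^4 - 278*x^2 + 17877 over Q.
Gal(K/Q) = V_4 (Klein four-group, Z/2Z × Z/2Z)

f factors as (x^2 - 177)(x^2 - 101), so the splitting field is K = Q(sqrt(177), sqrt(101)). The elements 177, 101, 17877 are all non-squares in Q, so sqrt(177) and sqrt(101) generate independent quadratic extensions. Thus [K:Q] = 4 and Gal(K/Q) is generated by the two order-2 automorphisms sqrt(177) ↦ -sqrt(177) and sqrt(101) ↦ -sqrt(101), giving V_4.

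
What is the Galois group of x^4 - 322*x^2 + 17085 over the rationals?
Gal(K/Q) = V_4 (Klein four-group, Z/2Z × Z/2Z)

f factors as (x^2 - 255)(x^2 - 67), so the splitting field is K = Q(sqrt(255), sqrt(67)). The elements 255, 67, 17085 are all non-squares in Q, so sqrt(255) and sqrt(67) generate independent quadratic extensions. Thus [K:Q] = 4 and Gal(K/Q) is generated by the two order-2 automorphisms sqrt(255) ↦ -sqrt(255) and sqrt(67) ↦ -sqrt(67), giving V_4.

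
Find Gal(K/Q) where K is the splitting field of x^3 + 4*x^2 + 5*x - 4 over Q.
Gal(K/Q) = S_3 (symmetric group of order 6)

Compute the discriminant of x^3 + (4)*x^2 + (5)*x + (-4): Δ = -948. Since Δ is not a rational square, the Galois group is not contained in A_3; it must be the full S_3 (irreducibility of the cubic rules out anything smaller).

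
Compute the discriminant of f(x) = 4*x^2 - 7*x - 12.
Δ = 241

For a quadratic a x^2 + b x + c the discriminant is Δ = b^2 - 4ac = (-7)^2 - 4*(4)*(-12) = 49 - (-192) = 241.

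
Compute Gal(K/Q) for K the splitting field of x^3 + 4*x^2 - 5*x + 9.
Gal(K/Q) = S_3 (symmetric group of order 6)

Compute the discriminant of x^3 + (4)*x^2 + (-5)*x + (9): Δ = -6831. Since Δ is not a rational square, the Galois group is not contained in A_3; it must be the full S_3 (irreducibility of the cubic rules out anything smaller).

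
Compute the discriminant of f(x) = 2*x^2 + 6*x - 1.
Δ = 44

For a quadratic a x^2 + b x + c the discriminant is Δ = b^2 - 4ac = (6)^2 - 4*(2)*(-1) = 36 - (-8) = 44.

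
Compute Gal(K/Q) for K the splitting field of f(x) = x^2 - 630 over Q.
Gal(K/Q) = Z/2Z (cyclic of order 2)

x^2 - 630 is irreducible over Q since 630 is not a rational square. The splitting field Q(sqrt(630)) has degree 2 over Q, and its unique nontrivial automorphism is sqrt(630) ↦ -sqrt(630). Hence Gal(Q(sqrt(630))/Q) = Z/2Z.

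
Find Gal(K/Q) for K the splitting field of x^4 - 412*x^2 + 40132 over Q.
Gal(K/Q) = V_4 (Klein four-group, Z/2Z × Z/2Z)

f factors as (x^2 - 254)(x^2 - 158), so the splitting field is K = Q(sqrt(254), sqrt(158)). The elements 254, 158, 40132 are all non-squares in Q, so sqrt(254) and sqrt(158) generate independent quadratic extensions. Thus [K:Q] = 4 and Gal(K/Q) is generated by the two order-2 automorphisms sqrt(254) ↦ -sqrt(254) and sqrt(158) ↦ -sqrt(158), giving V_4.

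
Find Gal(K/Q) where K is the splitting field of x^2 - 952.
Gal(K/Q) = Z/2Z (cyclic of order 2)

x^2 - 952 is irreducible over Q since 952 is not a rational square. The splitting field Q(sqrt(952)) has degree 2 over Q, and its unique nontrivial automorphism is sqrt(952) ↦ -sqrt(952). Hence Gal(Q(sqrt(952))/Q) = Z/2Z.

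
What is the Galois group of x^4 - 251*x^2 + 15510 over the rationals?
Gal(K/Q) = V_4 (Klein four-group, Z/2Z × Z/2Z)

f factors as (x^2 - 141)(x^2 - 110), so the splitting field is K = Q(sqrt(141), sqrt(110)). The elements 141, 110, 15510 are all non-squares in Q, so sqrt(141) and sqrt(110) generate independent quadratic extensions. Thus [K:Q] = 4 and Gal(K/Q) is generated by the two order-2 automorphisms sqrt(141) ↦ -sqrt(141) and sqrt(110) ↦ -sqrt(110), giving V_4.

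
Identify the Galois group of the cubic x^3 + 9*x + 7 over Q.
Gal(K/Q) = S_3 (symmetric group of order 6)

Compute the discriminant of x^3 + (0)*x^2 + (9)*x + (7): Δ = -4239. Since Δ is not a rational square, the Galois group is not contained in A_3; it must be the full S_3 (irreducibility of the cubic rules out anything smaller).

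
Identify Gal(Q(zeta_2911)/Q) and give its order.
|Gal(Q(zeta_2911)/Q)| = phi(2911) = 2800; group ≅ (Z/2911Z)^* ≅ Z/40Z × Z/70Z

The n-th cyclotomic polynomial Φ_2911(x) is the minimal polynomial of zeta_2911 over Q and has degree phi(2911) = 2800. So Q(zeta_2911) is a degree-2800 Galois extension with Galois group (Z/2911Z)^*. By CRT, (Z/2911Z)^* ≅ (Z/41Z)^* × (Z/71Z)^*. Each prime-power unit group is (Z/41Z)^* ≅ Z/40Z; (Z/71Z)^* ≅ Z/70Z. Hence Gal(Q(zeta_2911)/Q) ≅ Z/40Z × Z/70Z.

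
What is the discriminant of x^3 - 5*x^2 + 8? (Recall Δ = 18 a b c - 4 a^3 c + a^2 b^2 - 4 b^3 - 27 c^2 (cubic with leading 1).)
Δ = 2272

For x^3 + a x^2 + b x + c the discriminant is Δ = 18 a b c - 4 a^3 c + a^2 b^2 - 4 b^3 - 27 c^2.
Plug a = -5, b = 0, c = 8:
  18*(-5)*(0)*(8) - 4*(-5)^3*(8) + (-5)^2*(0)^2 - 4*(0)^3 - 27*(8)^2
  = 0 + (4000) + 0 + (0) + (-1728)
  = 2272.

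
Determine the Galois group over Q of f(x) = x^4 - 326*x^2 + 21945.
Gal(K/Q) = V_4 (Klein four-group, Z/2Z × Z/2Z)

f factors as (x^2 - 231)(x^2 - 95), so the splitting field is K = Q(sqrt(231), sqrt(95)). The elements 231, 95, 21945 are all non-squares in Q, so sqrt(231) and sqrt(95) generate independent quadratic extensions. Thus [K:Q] = 4 and Gal(K/Q) is generated by the two order-2 automorphisms sqrt(231) ↦ -sqrt(231) and sqrt(95) ↦ -sqrt(95), giving V_4.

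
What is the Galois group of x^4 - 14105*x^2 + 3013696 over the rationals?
Gal(K/Q) = Z/2Z (cyclic of order 2)

f factors as (x^2 - 13888)(x^2 - 217), so the splitting field is K = Q(sqrt(13888), sqrt(217)). The squarefree part of 13888 is 217 and the squarefree part of 217 is also 217, so sqrt(13888) and sqrt(217) are both rational multiples of sqrt(217). Hence Q(sqrt(13888)) = Q(sqrt(217)) = Q(sqrt(217)), and the splitting field collapses to a single degree-2 extension with Galois group Z/2Z.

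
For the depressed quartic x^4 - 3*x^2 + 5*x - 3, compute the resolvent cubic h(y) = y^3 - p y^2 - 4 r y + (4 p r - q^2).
h(y) = y^3 + 3*y^2 + 12*y + 11

Identify coefficients: p = -3, q = 5, r = -3.
Plug into h(y) = y^3 - p y^2 - 4 r y + (4 p r - q^2):
  h(y) = y^3 - (-3) y^2 - 4*(-3) y + (4*(-3)*(-3) - (5)^2)
       = y^3 + (3) y^2 + (12) y + (11).
Simplifying: h(y) = y^3 + 3*y^2 + 12*y + 11.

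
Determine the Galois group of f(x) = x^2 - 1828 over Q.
Gal(K/Q) = Z/2Z (cyclic of order 2)

x^2 - 1828 is irreducible over Q since 1828 is not a rational square. The splitting field Q(sqrt(1828)) has degree 2 over Q, and its unique nontrivial automorphism is sqrt(1828) ↦ -sqrt(1828). Hence Gal(Q(sqrt(1828))/Q) = Z/2Z.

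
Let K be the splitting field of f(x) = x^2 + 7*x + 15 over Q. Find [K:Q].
[K:Q] = 2

The discriminant of x^2 + (7)*x + (15) is b^2 - 4c = 49 - (60) = -11. Since -11 is not a perfect square in Q, the polynomial is irreducible over Q. Its two roots generate a degree-2 extension, so [K:Q] = 2.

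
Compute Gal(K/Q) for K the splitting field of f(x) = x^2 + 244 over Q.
Gal(K/Q) = Z/2Z (cyclic of order 2)

x^2 + 244 is irreducible over Q since -244 is not a rational square. The splitting field Q(sqrt(-244)) has degree 2 over Q, and its unique nontrivial automorphism is sqrt(-244) ↦ -sqrt(-244). Hence Gal(Q(sqrt(-244))/Q) = Z/2Z.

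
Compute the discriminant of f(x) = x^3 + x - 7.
Δ = -1327

For a depressed cubic x^3 + p x + q the discriminant is Δ = -4 p^3 - 27 q^2 = -4*(1)^3 - 27*(-7)^2 = -4 - 1323 = -1327.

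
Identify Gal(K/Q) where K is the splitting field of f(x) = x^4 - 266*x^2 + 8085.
Gal(K/Q) = V_4 (Klein four-group, Z/2Z × Z/2Z)

f factors as (x^2 - 231)(x^2 - 35), so the splitting field is K = Q(sqrt(231), sqrt(35)). The elements 231, 35, 8085 are all non-squares in Q, so sqrt(231) and sqrt(35) generate independent quadratic extensions. Thus [K:Q] = 4 and Gal(K/Q) is generated by the two order-2 automorphisms sqrt(231) ↦ -sqrt(231) and sqrt(35) ↦ -sqrt(35), giving V_4.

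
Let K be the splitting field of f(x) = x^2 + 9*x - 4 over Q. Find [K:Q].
[K:Q] = 2

The discriminant of x^2 + (9)*x + (-4) is b^2 - 4c = 81 - (-16) = 97. Since 97 is not a perfect square in Q, the polynomial is irreducible over Q. Its two roots generate a degree-2 extension, so [K:Q] = 2.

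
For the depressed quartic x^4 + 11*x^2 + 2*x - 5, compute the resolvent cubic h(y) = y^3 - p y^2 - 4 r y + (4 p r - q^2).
h(y) = y^3 - 11*y^2 + 20*y - 224

Identify coefficients: p = 11, q = 2, r = -5.
Plug into h(y) = y^3 - p y^2 - 4 r y + (4 p r - q^2):
  h(y) = y^3 - (11) y^2 - 4*(-5) y + (4*(11)*(-5) - (2)^2)
       = y^3 + (-11) y^2 + (20) y + (-224).
Simplifying: h(y) = y^3 - 11*y^2 + 20*y - 224.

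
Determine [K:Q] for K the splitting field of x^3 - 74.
[K:Q] = 6

x^3 - 74 has one real root r = 74^(1/3) and two complex roots r*zeta_3, r*zeta_3^2 where zeta_3 = e^(2*pi*i/3). The splitting field is Q(r, zeta_3). [Q(r):Q] = 3 and [Q(zeta_3):Q] = 2 with gcd = 1, so [Q(r, zeta_3):Q] = 3 * 2 = 6.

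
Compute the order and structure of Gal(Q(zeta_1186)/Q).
|Gal(Q(zeta_1186)/Q)| = phi(1186) = 592; group ≅ (Z/1186Z)^* ≅ Z/592Z

The n-th cyclotomic polynomial Φ_1186(x) is the minimal polynomial of zeta_1186 over Q and has degree phi(1186) = 592. So Q(zeta_1186) is a degree-592 Galois extension with Galois group (Z/1186Z)^*. By CRT, (Z/1186Z)^* ≅ (Z/2Z)^* × (Z/593Z)^*. Each prime-power unit group is (Z/2Z)^* ≅ trivial group (order 1); (Z/593Z)^* ≅ Z/592Z. Hence Gal(Q(zeta_1186)/Q) ≅ Z/592Z.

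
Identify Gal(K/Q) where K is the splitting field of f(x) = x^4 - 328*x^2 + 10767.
Gal(K/Q) = V_4 (Klein four-group, Z/2Z × Z/2Z)

f factors as (x^2 - 37)(x^2 - 291), so the splitting field is K = Q(sqrt(37), sqrt(291)). The elements 37, 291, 10767 are all non-squares in Q, so sqrt(37) and sqrt(291) generate independent quadratic extensions. Thus [K:Q] = 4 and Gal(K/Q) is generated by the two order-2 automorphisms sqrt(37) ↦ -sqrt(37) and sqrt(291) ↦ -sqrt(291), giving V_4.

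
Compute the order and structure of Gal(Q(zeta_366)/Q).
|Gal(Q(zeta_366)/Q)| = phi(366) = 120; group ≅ (Z/366Z)^* ≅ Z/2Z × Z/60Z

The n-th cyclotomic polynomial Φ_366(x) is the minimal polynomial of zeta_366 over Q and has degree phi(366) = 120. So Q(zeta_366) is a degree-120 Galois extension with Galois group (Z/366Z)^*. By CRT, (Z/366Z)^* ≅ (Z/2Z)^* × (Z/3Z)^* × (Z/61Z)^*. Each prime-power unit group is (Z/2Z)^* ≅ trivial group (order 1); (Z/3Z)^* ≅ Z/2Z; (Z/61Z)^* ≅ Z/60Z. Hence Gal(Q(zeta_366)/Q) ≅ Z/2Z × Z/60Z.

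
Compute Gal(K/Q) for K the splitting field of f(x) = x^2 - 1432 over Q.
Gal(K/Q) = Z/2Z (cyclic of order 2)

x^2 - 1432 is irreducible over Q since 1432 is not a rational square. The splitting field Q(sqrt(1432)) has degree 2 over Q, and its unique nontrivial automorphism is sqrt(1432) ↦ -sqrt(1432). Hence Gal(Q(sqrt(1432))/Q) = Z/2Z.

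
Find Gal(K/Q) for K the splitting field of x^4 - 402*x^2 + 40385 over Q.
Gal(K/Q) = V_4 (Klein four-group, Z/2Z × Z/2Z)

f factors as (x^2 - 197)(x^2 - 205), so the splitting field is K = Q(sqrt(197), sqrt(205)). The elements 197, 205, 40385 are all non-squares in Q, so sqrt(197) and sqrt(205) generate independent quadratic extensions. Thus [K:Q] = 4 and Gal(K/Q) is generated by the two order-2 automorphisms sqrt(197) ↦ -sqrt(197) and sqrt(205) ↦ -sqrt(205), giving V_4.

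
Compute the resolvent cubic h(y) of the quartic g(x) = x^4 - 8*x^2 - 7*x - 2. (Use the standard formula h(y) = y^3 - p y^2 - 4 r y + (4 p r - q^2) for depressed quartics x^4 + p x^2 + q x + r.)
h(y) = y^3 + 8*y^2 + 8*y + 15

Identify coefficients: p = -8, q = -7, r = -2.
Plug into h(y) = y^3 - p y^2 - 4 r y + (4 p r - q^2):
  h(y) = y^3 - (-8) y^2 - 4*(-2) y + (4*(-8)*(-2) - (-7)^2)
       = y^3 + (8) y^2 + (8) y + (15).
Simplifying: h(y) = y^3 + 8*y^2 + 8*y + 15.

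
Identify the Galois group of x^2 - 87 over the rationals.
Gal(K/Q) = Z/2Z (cyclic of order 2)

x^2 - 87 is irreducible over Q since 87 is not a rational square. The splitting field Q(sqrt(87)) has degree 2 over Q, and its unique nontrivial automorphism is sqrt(87) ↦ -sqrt(87). Hence Gal(Q(sqrt(87))/Q) = Z/2Z.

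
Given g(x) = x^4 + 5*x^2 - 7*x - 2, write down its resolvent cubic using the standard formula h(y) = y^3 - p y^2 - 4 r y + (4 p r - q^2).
h(y) = y^3 - 5*y^2 + 8*y - 89

Identify coefficients: p = 5, q = -7, r = -2.
Plug into h(y) = y^3 - p y^2 - 4 r y + (4 p r - q^2):
  h(y) = y^3 - (5) y^2 - 4*(-2) y + (4*(5)*(-2) - (-7)^2)
       = y^3 + (-5) y^2 + (8) y + (-89).
Simplifying: h(y) = y^3 - 5*y^2 + 8*y - 89.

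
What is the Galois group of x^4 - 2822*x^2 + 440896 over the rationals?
Gal(K/Q) = Z/2Z (cyclic of order 2)

f factors as (x^2 - 2656)(x^2 - 166), so the splitting field is K = Q(sqrt(2656), sqrt(166)). The squarefree part of 2656 is 166 and the squarefree part of 166 is also 166, so sqrt(2656) and sqrt(166) are both rational multiples of sqrt(166). Hence Q(sqrt(2656)) = Q(sqrt(166)) = Q(sqrt(166)), and the splitting field collapses to a single degree-2 extension with Galois group Z/2Z.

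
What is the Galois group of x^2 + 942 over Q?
Gal(K/Q) = Z/2Z (cyclic of order 2)

x^2 + 942 is irreducible over Q since -942 is not a rational square. The splitting field Q(sqrt(-942)) has degree 2 over Q, and its unique nontrivial automorphism is sqrt(-942) ↦ -sqrt(-942). Hence Gal(Q(sqrt(-942))/Q) = Z/2Z.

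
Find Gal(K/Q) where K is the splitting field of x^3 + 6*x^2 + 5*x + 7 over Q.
Gal(K/Q) = S_3 (symmetric group of order 6)

Compute the discriminant of x^3 + (6)*x^2 + (5)*x + (7): Δ = -3191. Since Δ is not a rational square, the Galois group is not contained in A_3; it must be the full S_3 (irreducibility of the cubic rules out anything smaller).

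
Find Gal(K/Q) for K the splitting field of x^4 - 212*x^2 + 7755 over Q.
Gal(K/Q) = V_4 (Klein four-group, Z/2Z × Z/2Z)

f factors as (x^2 - 47)(x^2 - 165), so the splitting field is K = Q(sqrt(47), sqrt(165)). The elements 47, 165, 7755 are all non-squares in Q, so sqrt(47) and sqrt(165) generate independent quadratic extensions. Thus [K:Q] = 4 and Gal(K/Q) is generated by the two order-2 automorphisms sqrt(47) ↦ -sqrt(47) and sqrt(165) ↦ -sqrt(165), giving V_4.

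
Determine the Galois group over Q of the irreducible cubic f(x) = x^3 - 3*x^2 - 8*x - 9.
Gal(K/Q) = S_3 (symmetric group of order 6)

Compute the discriminant of x^3 + (-3)*x^2 + (-8)*x + (-9): Δ = -4423. Since Δ is not a rational square, the Galois group is not contained in A_3; it must be the full S_3 (irreducibility of the cubic rules out anything smaller).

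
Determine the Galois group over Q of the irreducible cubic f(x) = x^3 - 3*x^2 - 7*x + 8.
Gal(K/Q) = S_3 (symmetric group of order 6)

Compute the discriminant of x^3 + (-3)*x^2 + (-7)*x + (8): Δ = 3973. Since Δ is not a rational square, the Galois group is not contained in A_3; it must be the full S_3 (irreducibility of the cubic rules out anything smaller).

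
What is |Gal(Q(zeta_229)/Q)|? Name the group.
|Gal(Q(zeta_229)/Q)| = phi(229) = 228; group ≅ (Z/229Z)^* ≅ Z/228Z

The n-th cyclotomic polynomial Φ_229(x) is the minimal polynomial of zeta_229 over Q and has degree phi(229) = 228. So Q(zeta_229) is a degree-228 Galois extension with Galois group (Z/229Z)^*. (Z/229Z)^* is cyclic since 229 is an odd prime power (or 4). Hence Gal(Q(zeta_229)/Q) ≅ Z/228Z.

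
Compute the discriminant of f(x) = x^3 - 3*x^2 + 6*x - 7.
Δ = -351

For x^3 + a x^2 + b x + c the discriminant is Δ = 18 a b c - 4 a^3 c + a^2 b^2 - 4 b^3 - 27 c^2.
Plug a = -3, b = 6, c = -7:
  18*(-3)*(6)*(-7) - 4*(-3)^3*(-7) + (-3)^2*(6)^2 - 4*(6)^3 - 27*(-7)^2
  = 2268 + (-756) + 324 + (-864) + (-1323)
  = -351.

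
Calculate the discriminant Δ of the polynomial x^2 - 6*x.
Δ = 36

For a quadratic a x^2 + b x + c the discriminant is Δ = b^2 - 4ac = (-6)^2 - 4*(1)*(0) = 36 - (0) = 36.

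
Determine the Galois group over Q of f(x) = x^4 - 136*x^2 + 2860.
Gal(K/Q) = V_4 (Klein four-group, Z/2Z × Z/2Z)

f factors as (x^2 - 26)(x^2 - 110), so the splitting field is K = Q(sqrt(26), sqrt(110)). The elements 26, 110, 2860 are all non-squares in Q, so sqrt(26) and sqrt(110) generate independent quadratic extensions. Thus [K:Q] = 4 and Gal(K/Q) is generated by the two order-2 automorphisms sqrt(26) ↦ -sqrt(26) and sqrt(110) ↦ -sqrt(110), giving V_4.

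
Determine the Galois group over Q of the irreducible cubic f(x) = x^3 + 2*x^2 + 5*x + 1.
Gal(K/Q) = S_3 (symmetric group of order 6)

Compute the discriminant of x^3 + (2)*x^2 + (5)*x + (1): Δ = -279. Since Δ is not a rational square, the Galois group is not contained in A_3; it must be the full S_3 (irreducibility of the cubic rules out anything smaller).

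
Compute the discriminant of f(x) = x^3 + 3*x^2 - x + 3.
Δ = -716

For x^3 + a x^2 + b x + c the discriminant is Δ = 18 a b c - 4 a^3 c + a^2 b^2 - 4 b^3 - 27 c^2.
Plug a = 3, b = -1, c = 3:
  18*(3)*(-1)*(3) - 4*(3)^3*(3) + (3)^2*(-1)^2 - 4*(-1)^3 - 27*(3)^2
  = -162 + (-324) + 9 + (4) + (-243)
  = -716.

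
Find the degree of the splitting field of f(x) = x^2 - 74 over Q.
[K:Q] = 2

The polynomial x^2 - 74 is irreducible over Q since 74 is not a perfect square. Its splitting field is Q(sqrt(74)), which has degree 2 over Q.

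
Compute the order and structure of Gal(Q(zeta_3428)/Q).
|Gal(Q(zeta_3428)/Q)| = phi(3428) = 1712; group ≅ (Z/3428Z)^* ≅ Z/2Z × Z/856Z

The n-th cyclotomic polynomial Φ_3428(x) is the minimal polynomial of zeta_3428 over Q and has degree phi(3428) = 1712. So Q(zeta_3428) is a degree-1712 Galois extension with Galois group (Z/3428Z)^*. By CRT, (Z/3428Z)^* ≅ (Z/4Z)^* × (Z/857Z)^*. Each prime-power unit group is (Z/4Z)^* ≅ Z/2Z; (Z/857Z)^* ≅ Z/856Z. Hence Gal(Q(zeta_3428)/Q) ≅ Z/2Z × Z/856Z.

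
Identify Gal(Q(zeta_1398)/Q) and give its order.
|Gal(Q(zeta_1398)/Q)| = phi(1398) = 464; group ≅ (Z/1398Z)^* ≅ Z/2Z × Z/232Z

The n-th cyclotomic polynomial Φ_1398(x) is the minimal polynomial of zeta_1398 over Q and has degree phi(1398) = 464. So Q(zeta_1398) is a degree-464 Galois extension with Galois group (Z/1398Z)^*. By CRT, (Z/1398Z)^* ≅ (Z/2Z)^* × (Z/3Z)^* × (Z/233Z)^*. Each prime-power unit group is (Z/2Z)^* ≅ trivial group (order 1); (Z/3Z)^* ≅ Z/2Z; (Z/233Z)^* ≅ Z/232Z. Hence Gal(Q(zeta_1398)/Q) ≅ Z/2Z × Z/232Z.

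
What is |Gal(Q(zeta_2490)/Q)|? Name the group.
|Gal(Q(zeta_2490)/Q)| = phi(2490) = 656; group ≅ (Z/2490Z)^* ≅ Z/2Z × Z/4Z × Z/82Z

The n-th cyclotomic polynomial Φ_2490(x) is the minimal polynomial of zeta_2490 over Q and has degree phi(2490) = 656. So Q(zeta_2490) is a degree-656 Galois extension with Galois group (Z/2490Z)^*. By CRT, (Z/2490Z)^* ≅ (Z/2Z)^* × (Z/3Z)^* × (Z/5Z)^* × (Z/83Z)^*. Each prime-power unit group is (Z/2Z)^* ≅ trivial group (order 1); (Z/3Z)^* ≅ Z/2Z; (Z/5Z)^* ≅ Z/4Z; (Z/83Z)^* ≅ Z/82Z. Hence Gal(Q(zeta_2490)/Q) ≅ Z/2Z × Z/4Z × Z/82Z.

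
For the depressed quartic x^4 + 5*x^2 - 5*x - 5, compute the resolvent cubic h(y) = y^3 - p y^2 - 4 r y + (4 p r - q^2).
h(y) = y^3 - 5*y^2 + 20*y - 125

Identify coefficients: p = 5, q = -5, r = -5.
Plug into h(y) = y^3 - p y^2 - 4 r y + (4 p r - q^2):
  h(y) = y^3 - (5) y^2 - 4*(-5) y + (4*(5)*(-5) - (-5)^2)
       = y^3 + (-5) y^2 + (20) y + (-125).
Simplifying: h(y) = y^3 - 5*y^2 + 20*y - 125.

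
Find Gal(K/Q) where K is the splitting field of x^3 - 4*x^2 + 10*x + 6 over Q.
Gal(K/Q) = S_3 (symmetric group of order 6)

Compute the discriminant of x^3 + (-4)*x^2 + (10)*x + (6): Δ = -6156. Since Δ is not a rational square, the Galois group is not contained in A_3; it must be the full S_3 (irreducibility of the cubic rules out anything smaller).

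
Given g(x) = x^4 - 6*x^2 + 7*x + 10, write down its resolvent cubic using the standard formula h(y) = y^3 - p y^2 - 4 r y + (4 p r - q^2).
h(y) = y^3 + 6*y^2 - 40*y - 289

Identify coefficients: p = -6, q = 7, r = 10.
Plug into h(y) = y^3 - p y^2 - 4 r y + (4 p r - q^2):
  h(y) = y^3 - (-6) y^2 - 4*(10) y + (4*(-6)*(10) - (7)^2)
       = y^3 + (6) y^2 + (-40) y + (-289).
Simplifying: h(y) = y^3 + 6*y^2 - 40*y - 289.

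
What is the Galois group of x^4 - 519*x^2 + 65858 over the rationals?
Gal(K/Q) = V_4 (Klein four-group, Z/2Z × Z/2Z)

f factors as (x^2 - 298)(x^2 - 221), so the splitting field is K = Q(sqrt(298), sqrt(221)). The elements 298, 221, 65858 are all non-squares in Q, so sqrt(298) and sqrt(221) generate independent quadratic extensions. Thus [K:Q] = 4 and Gal(K/Q) is generated by the two order-2 automorphisms sqrt(298) ↦ -sqrt(298) and sqrt(221) ↦ -sqrt(221), giving V_4.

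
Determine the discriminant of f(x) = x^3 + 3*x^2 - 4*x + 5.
Δ = -1895

For x^3 + a x^2 + b x + c the discriminant is Δ = 18 a b c - 4 a^3 c + a^2 b^2 - 4 b^3 - 27 c^2.
Plug a = 3, b = -4, c = 5:
  18*(3)*(-4)*(5) - 4*(3)^3*(5) + (3)^2*(-4)^2 - 4*(-4)^3 - 27*(5)^2
  = -1080 + (-540) + 144 + (256) + (-675)
  = -1895.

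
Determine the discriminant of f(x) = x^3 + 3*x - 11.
Δ = -3375

For a depressed cubic x^3 + p x + q the discriminant is Δ = -4 p^3 - 27 q^2 = -4*(3)^3 - 27*(-11)^2 = -108 - 3267 = -3375.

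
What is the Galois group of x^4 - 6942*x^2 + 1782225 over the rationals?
Gal(K/Q) = Z/2Z (cyclic of order 2)

f factors as (x^2 - 6675)(x^2 - 267), so the splitting field is K = Q(sqrt(6675), sqrt(267)). The squarefree part of 6675 is 267 and the squarefree part of 267 is also 267, so sqrt(6675) and sqrt(267) are both rational multiples of sqrt(267). Hence Q(sqrt(6675)) = Q(sqrt(267)) = Q(sqrt(267)), and the splitting field collapses to a single degree-2 extension with Galois group Z/2Z.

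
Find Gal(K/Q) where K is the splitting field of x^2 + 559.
Gal(K/Q) = Z/2Z (cyclic of order 2)

x^2 + 559 is irreducible over Q since -559 is not a rational square. The splitting field Q(sqrt(-559)) has degree 2 over Q, and its unique nontrivial automorphism is sqrt(-559) ↦ -sqrt(-559). Hence Gal(Q(sqrt(-559))/Q) = Z/2Z.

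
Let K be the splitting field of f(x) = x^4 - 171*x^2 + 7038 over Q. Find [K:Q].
[K:Q] = 4

f factors as (x^2 - 102)(x^2 - 69); the splitting field is K = Q(sqrt(102), sqrt(69)). Since 102, 69, and 7038 are all non-squares in Q, the three subfields Q(sqrt(102)), Q(sqrt(69)), Q(sqrt(7038)) are distinct degree-2 extensions, so [K:Q] = 4 (Klein four Galois group).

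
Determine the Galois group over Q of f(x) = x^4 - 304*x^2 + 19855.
Gal(K/Q) = V_4 (Klein four-group, Z/2Z × Z/2Z)

f factors as (x^2 - 209)(x^2 - 95), so the splitting field is K = Q(sqrt(209), sqrt(95)). The elements 209, 95, 19855 are all non-squares in Q, so sqrt(209) and sqrt(95) generate independent quadratic extensions. Thus [K:Q] = 4 and Gal(K/Q) is generated by the two order-2 automorphisms sqrt(209) ↦ -sqrt(209) and sqrt(95) ↦ -sqrt(95), giving V_4.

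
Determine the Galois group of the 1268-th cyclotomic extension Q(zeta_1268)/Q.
|Gal(Q(zeta_1268)/Q)| = phi(1268) = 632; group ≅ (Z/1268Z)^* ≅ Z/2Z × Z/316Z

The n-th cyclotomic polynomial Φ_1268(x) is the minimal polynomial of zeta_1268 over Q and has degree phi(1268) = 632. So Q(zeta_1268) is a degree-632 Galois extension with Galois group (Z/1268Z)^*. By CRT, (Z/1268Z)^* ≅ (Z/4Z)^* × (Z/317Z)^*. Each prime-power unit group is (Z/4Z)^* ≅ Z/2Z; (Z/317Z)^* ≅ Z/316Z. Hence Gal(Q(zeta_1268)/Q) ≅ Z/2Z × Z/316Z.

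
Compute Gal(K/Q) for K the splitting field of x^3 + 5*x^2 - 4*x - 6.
Gal(K/Q) = S_3 (symmetric group of order 6)

Compute the discriminant of x^3 + (5)*x^2 + (-4)*x + (-6): Δ = 4844. Since Δ is not a rational square, the Galois group is not contained in A_3; it must be the full S_3 (irreducibility of the cubic rules out anything smaller).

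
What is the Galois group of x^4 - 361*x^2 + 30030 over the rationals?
Gal(K/Q) = V_4 (Klein four-group, Z/2Z × Z/2Z)

f factors as (x^2 - 130)(x^2 - 231), so the splitting field is K = Q(sqrt(130), sqrt(231)). The elements 130, 231, 30030 are all non-squares in Q, so sqrt(130) and sqrt(231) generate independent quadratic extensions. Thus [K:Q] = 4 and Gal(K/Q) is generated by the two order-2 automorphisms sqrt(130) ↦ -sqrt(130) and sqrt(231) ↦ -sqrt(231), giving V_4.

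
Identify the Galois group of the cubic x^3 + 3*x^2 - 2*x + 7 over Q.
Gal(K/Q) = S_3 (symmetric group of order 6)

Compute the discriminant of x^3 + (3)*x^2 + (-2)*x + (7): Δ = -2767. Since Δ is not a rational square, the Galois group is not contained in A_3; it must be the full S_3 (irreducibility of the cubic rules out anything smaller).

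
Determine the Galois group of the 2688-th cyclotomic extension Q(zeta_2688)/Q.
|Gal(Q(zeta_2688)/Q)| = phi(2688) = 768; group ≅ (Z/2688Z)^* ≅ Z/2Z × Z/2Z × Z/6Z × Z/32Z

The n-th cyclotomic polynomial Φ_2688(x) is the minimal polynomial of zeta_2688 over Q and has degree phi(2688) = 768. So Q(zeta_2688) is a degree-768 Galois extension with Galois group (Z/2688Z)^*. By CRT, (Z/2688Z)^* ≅ (Z/128Z)^* × (Z/3Z)^* × (Z/7Z)^*. Each prime-power unit group is (Z/128Z)^* ≅ Z/2Z × Z/32Z; (Z/3Z)^* ≅ Z/2Z; (Z/7Z)^* ≅ Z/6Z. Hence Gal(Q(zeta_2688)/Q) ≅ Z/2Z × Z/2Z × Z/6Z × Z/32Z.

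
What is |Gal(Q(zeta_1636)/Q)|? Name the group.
|Gal(Q(zeta_1636)/Q)| = phi(1636) = 816; group ≅ (Z/1636Z)^* ≅ Z/2Z × Z/408Z

The n-th cyclotomic polynomial Φ_1636(x) is the minimal polynomial of zeta_1636 over Q and has degree phi(1636) = 816. So Q(zeta_1636) is a degree-816 Galois extension with Galois group (Z/1636Z)^*. By CRT, (Z/1636Z)^* ≅ (Z/4Z)^* × (Z/409Z)^*. Each prime-power unit group is (Z/4Z)^* ≅ Z/2Z; (Z/409Z)^* ≅ Z/408Z. Hence Gal(Q(zeta_1636)/Q) ≅ Z/2Z × Z/408Z.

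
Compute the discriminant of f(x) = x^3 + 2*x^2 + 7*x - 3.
Δ = -2079

For x^3 + a x^2 + b x + c the discriminant is Δ = 18 a b c - 4 a^3 c + a^2 b^2 - 4 b^3 - 27 c^2.
Plug a = 2, b = 7, c = -3:
  18*(2)*(7)*(-3) - 4*(2)^3*(-3) + (2)^2*(7)^2 - 4*(7)^3 - 27*(-3)^2
  = -756 + (96) + 196 + (-1372) + (-243)
  = -2079.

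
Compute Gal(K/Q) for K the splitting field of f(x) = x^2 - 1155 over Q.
Gal(K/Q) = Z/2Z (cyclic of order 2)

x^2 - 1155 is irreducible over Q since 1155 is not a rational square. The splitting field Q(sqrt(1155)) has degree 2 over Q, and its unique nontrivial automorphism is sqrt(1155) ↦ -sqrt(1155). Hence Gal(Q(sqrt(1155))/Q) = Z/2Z.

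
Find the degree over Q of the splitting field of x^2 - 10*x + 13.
[K:Q] = 2

The discriminant of x^2 + (-10)*x + (13) is b^2 - 4c = 100 - (52) = 48. Since 48 is not a perfect square in Q, the polynomial is irreducible over Q. Its two roots generate a degree-2 extension, so [K:Q] = 2.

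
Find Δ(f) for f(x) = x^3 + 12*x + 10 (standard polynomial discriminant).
Δ = -9612

For a depressed cubic x^3 + p x + q the discriminant is Δ = -4 p^3 - 27 q^2 = -4*(12)^3 - 27*(10)^2 = -6912 - 2700 = -9612.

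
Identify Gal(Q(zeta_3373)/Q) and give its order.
|Gal(Q(zeta_3373)/Q)| = phi(3373) = 3372; group ≅ (Z/3373Z)^* ≅ Z/3372Z

The n-th cyclotomic polynomial Φ_3373(x) is the minimal polynomial of zeta_3373 over Q and has degree phi(3373) = 3372. So Q(zeta_3373) is a degree-3372 Galois extension with Galois group (Z/3373Z)^*. (Z/3373Z)^* is cyclic since 3373 is an odd prime power (or 4). Hence Gal(Q(zeta_3373)/Q) ≅ Z/3372Z.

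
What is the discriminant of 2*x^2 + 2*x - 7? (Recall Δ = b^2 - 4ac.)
Δ = 60

For a quadratic a x^2 + b x + c the discriminant is Δ = b^2 - 4ac = (2)^2 - 4*(2)*(-7) = 4 - (-56) = 60.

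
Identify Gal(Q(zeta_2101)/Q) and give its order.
|Gal(Q(zeta_2101)/Q)| = phi(2101) = 1900; group ≅ (Z/2101Z)^* ≅ Z/10Z × Z/190Z

The n-th cyclotomic polynomial Φ_2101(x) is the minimal polynomial of zeta_2101 over Q and has degree phi(2101) = 1900. So Q(zeta_2101) is a degree-1900 Galois extension with Galois group (Z/2101Z)^*. By CRT, (Z/2101Z)^* ≅ (Z/11Z)^* × (Z/191Z)^*. Each prime-power unit group is (Z/11Z)^* ≅ Z/10Z; (Z/191Z)^* ≅ Z/190Z. Hence Gal(Q(zeta_2101)/Q) ≅ Z/10Z × Z/190Z.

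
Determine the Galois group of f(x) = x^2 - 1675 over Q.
Gal(K/Q) = Z/2Z (cyclic of order 2)

x^2 - 1675 is irreducible over Q since 1675 is not a rational square. The splitting field Q(sqrt(1675)) has degree 2 over Q, and its unique nontrivial automorphism is sqrt(1675) ↦ -sqrt(1675). Hence Gal(Q(sqrt(1675))/Q) = Z/2Z.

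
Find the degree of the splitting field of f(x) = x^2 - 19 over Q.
[K:Q] = 2

The polynomial x^2 - 19 is irreducible over Q since 19 is not a perfect square. Its splitting field is Q(sqrt(19)), which has degree 2 over Q.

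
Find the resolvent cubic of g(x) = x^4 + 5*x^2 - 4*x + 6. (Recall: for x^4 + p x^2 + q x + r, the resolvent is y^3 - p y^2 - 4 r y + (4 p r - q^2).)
h(y) = y^3 - 5*y^2 - 24*y + 104

Identify coefficients: p = 5, q = -4, r = 6.
Plug into h(y) = y^3 - p y^2 - 4 r y + (4 p r - q^2):
  h(y) = y^3 - (5) y^2 - 4*(6) y + (4*(5)*(6) - (-4)^2)
       = y^3 + (-5) y^2 + (-24) y + (104).
Simplifying: h(y) = y^3 - 5*y^2 - 24*y + 104.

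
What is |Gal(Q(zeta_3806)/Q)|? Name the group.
|Gal(Q(zeta_3806)/Q)| = phi(3806) = 1720; group ≅ (Z/3806Z)^* ≅ Z/10Z × Z/172Z

The n-th cyclotomic polynomial Φ_3806(x) is the minimal polynomial of zeta_3806 over Q and has degree phi(3806) = 1720. So Q(zeta_3806) is a degree-1720 Galois extension with Galois group (Z/3806Z)^*. By CRT, (Z/3806Z)^* ≅ (Z/2Z)^* × (Z/11Z)^* × (Z/173Z)^*. Each prime-power unit group is (Z/2Z)^* ≅ trivial group (order 1); (Z/11Z)^* ≅ Z/10Z; (Z/173Z)^* ≅ Z/172Z. Hence Gal(Q(zeta_3806)/Q) ≅ Z/10Z × Z/172Z.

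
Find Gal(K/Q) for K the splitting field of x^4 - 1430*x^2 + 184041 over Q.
Gal(K/Q) = Z/2Z (cyclic of order 2)

f factors as (x^2 - 143)(x^2 - 1287), so the splitting field is K = Q(sqrt(143), sqrt(1287)). The squarefree part of 143 is 143 and the squarefree part of 1287 is also 143, so sqrt(143) and sqrt(1287) are both rational multiples of sqrt(143). Hence Q(sqrt(143)) = Q(sqrt(1287)) = Q(sqrt(143)), and the splitting field collapses to a single degree-2 extension with Galois group Z/2Z.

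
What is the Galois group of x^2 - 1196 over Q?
Gal(K/Q) = Z/2Z (cyclic of order 2)

x^2 - 1196 is irreducible over Q since 1196 is not a rational square. The splitting field Q(sqrt(1196)) has degree 2 over Q, and its unique nontrivial automorphism is sqrt(1196) ↦ -sqrt(1196). Hence Gal(Q(sqrt(1196))/Q) = Z/2Z.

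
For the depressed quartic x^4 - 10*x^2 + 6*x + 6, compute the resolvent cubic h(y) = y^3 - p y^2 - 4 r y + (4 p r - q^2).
h(y) = y^3 + 10*y^2 - 24*y - 276

Identify coefficients: p = -10, q = 6, r = 6.
Plug into h(y) = y^3 - p y^2 - 4 r y + (4 p r - q^2):
  h(y) = y^3 - (-10) y^2 - 4*(6) y + (4*(-10)*(6) - (6)^2)
       = y^3 + (10) y^2 + (-24) y + (-276).
Simplifying: h(y) = y^3 + 10*y^2 - 24*y - 276.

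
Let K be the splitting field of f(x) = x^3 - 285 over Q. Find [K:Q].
[K:Q] = 6

x^3 - 285 has one real root r = 285^(1/3) and two complex roots r*zeta_3, r*zeta_3^2 where zeta_3 = e^(2*pi*i/3). The splitting field is Q(r, zeta_3). [Q(r):Q] = 3 and [Q(zeta_3):Q] = 2 with gcd = 1, so [Q(r, zeta_3):Q] = 3 * 2 = 6.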